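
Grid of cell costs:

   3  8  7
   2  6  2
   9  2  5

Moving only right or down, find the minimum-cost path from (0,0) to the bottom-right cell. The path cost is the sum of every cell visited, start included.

18

One optimal route is [0,0]→[1,0]→[1,1]→[1,2]→[2,2].
Its cost is 3 + 2 + 6 + 2 + 5 = 18.
(Top row then right column would cost 25.)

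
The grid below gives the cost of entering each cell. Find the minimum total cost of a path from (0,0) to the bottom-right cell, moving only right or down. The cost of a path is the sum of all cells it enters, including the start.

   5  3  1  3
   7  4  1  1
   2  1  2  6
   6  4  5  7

Cheapest: (0,0) (0,1) (0,2) (1,2) (1,3) (2,3) (3,3)
  5 + 3 + 1 + 1 + 1 + 6 + 7 = 24

24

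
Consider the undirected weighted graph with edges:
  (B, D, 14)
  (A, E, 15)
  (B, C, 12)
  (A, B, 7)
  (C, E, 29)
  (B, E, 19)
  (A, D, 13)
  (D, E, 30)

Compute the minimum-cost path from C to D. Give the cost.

26

A few of the C→D routes:
C→B→D: 12 + 14 = 26
C→B→A→D: 12 + 7 + 13 = 32
C→E→A→D: 29 + 15 + 13 = 57
Best route has total 26.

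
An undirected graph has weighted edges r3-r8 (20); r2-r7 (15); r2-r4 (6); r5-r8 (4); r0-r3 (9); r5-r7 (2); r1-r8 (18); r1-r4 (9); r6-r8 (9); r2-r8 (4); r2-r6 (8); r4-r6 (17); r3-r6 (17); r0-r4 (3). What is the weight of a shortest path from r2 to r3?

18

Comparing a few candidate routes:
r2-r6-r3: 8 + 17 = 25
r2-r8-r3: 4 + 20 = 24
r2-r4-r0-r3: 6 + 3 + 9 = 18
The minimum is 18.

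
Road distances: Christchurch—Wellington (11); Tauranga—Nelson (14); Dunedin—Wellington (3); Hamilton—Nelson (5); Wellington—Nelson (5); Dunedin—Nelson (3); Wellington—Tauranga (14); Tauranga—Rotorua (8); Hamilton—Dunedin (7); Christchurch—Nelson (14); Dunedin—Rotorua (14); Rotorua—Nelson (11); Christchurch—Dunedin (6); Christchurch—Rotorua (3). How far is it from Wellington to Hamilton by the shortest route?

10

A few of the Wellington→Hamilton routes:
Wellington→Nelson→Hamilton: 5 + 5 = 10
Wellington→Dunedin→Nelson→Hamilton: 3 + 3 + 5 = 11
Wellington→Dunedin→Hamilton: 3 + 7 = 10
The minimum is 10.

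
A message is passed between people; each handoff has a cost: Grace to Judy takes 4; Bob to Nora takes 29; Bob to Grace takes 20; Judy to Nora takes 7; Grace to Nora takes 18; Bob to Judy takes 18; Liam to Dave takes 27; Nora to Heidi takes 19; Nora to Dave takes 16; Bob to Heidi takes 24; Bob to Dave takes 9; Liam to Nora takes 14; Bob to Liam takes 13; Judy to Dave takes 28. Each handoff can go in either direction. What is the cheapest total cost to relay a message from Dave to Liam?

Checking several routes:
Dave→Liam: 27
Dave→Bob→Nora→Liam: 9 + 29 + 14 = 52
Dave→Judy→Nora→Liam: 28 + 7 + 14 = 49
Dave→Bob→Judy→Nora→Liam: 9 + 18 + 7 + 14 = 48
Dave→Bob→Liam: 9 + 13 = 22
Dave→Nora→Liam: 16 + 14 = 30
Best route has total 22.

22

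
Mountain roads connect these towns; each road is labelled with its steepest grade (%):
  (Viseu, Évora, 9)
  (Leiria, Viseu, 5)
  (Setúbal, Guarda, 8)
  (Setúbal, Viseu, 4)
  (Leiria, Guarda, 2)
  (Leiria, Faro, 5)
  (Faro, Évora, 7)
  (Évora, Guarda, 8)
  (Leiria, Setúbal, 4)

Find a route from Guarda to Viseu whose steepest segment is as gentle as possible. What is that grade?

Some routes from Guarda to Viseu:
Guarda → Setúbal → Leiria → Viseu: max(8, 4, 5) = 8
Guarda → Évora → Faro → Leiria → Setúbal → Viseu: max(8, 7, 5, 4, 4) = 8
Guarda → Évora → Faro → Leiria → Viseu: max(8, 7, 5, 5) = 8
Guarda → Setúbal → Viseu: max(8, 4) = 8
Guarda → Leiria → Viseu: max(2, 5) = 5
Guarda → Leiria → Setúbal → Viseu: max(2, 4, 4) = 4
Smallest bottleneck: 4%.

4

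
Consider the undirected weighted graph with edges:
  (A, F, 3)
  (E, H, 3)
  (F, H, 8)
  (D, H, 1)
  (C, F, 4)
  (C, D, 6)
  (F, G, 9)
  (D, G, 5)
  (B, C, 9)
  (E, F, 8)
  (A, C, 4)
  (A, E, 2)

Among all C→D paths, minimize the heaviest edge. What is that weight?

4

Checking several routes:
C-F-A-E-H-D: max(4, 3, 2, 3, 1) = 4
C-D: max(6) = 6
C-A-F-H-D: max(4, 3, 8, 1) = 8
C-A-E-H-D: max(4, 2, 3, 1) = 4
C-A-F-E-H-D: max(4, 3, 8, 3, 1) = 8
C-A-E-F-H-D: max(4, 2, 8, 8, 1) = 8
Smallest bottleneck: 4.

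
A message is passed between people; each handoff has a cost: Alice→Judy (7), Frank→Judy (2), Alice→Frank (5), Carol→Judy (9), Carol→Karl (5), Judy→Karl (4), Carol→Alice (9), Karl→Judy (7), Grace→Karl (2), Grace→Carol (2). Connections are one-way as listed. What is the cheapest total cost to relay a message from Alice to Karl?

Paths from Alice to Karl:
Alice→Frank→Judy→Karl: 5 + 2 + 4 = 11
Alice→Judy→Karl: 7 + 4 = 11
The minimum is 11.

11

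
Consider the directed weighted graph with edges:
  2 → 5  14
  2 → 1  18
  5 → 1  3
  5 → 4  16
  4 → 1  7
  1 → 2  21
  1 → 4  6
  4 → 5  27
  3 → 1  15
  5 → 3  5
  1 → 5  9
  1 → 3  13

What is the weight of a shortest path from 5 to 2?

24

Candidate routes:
5→4→1→2: 16 + 7 + 21 = 44
5→1→2: 3 + 21 = 24
5→3→1→2: 5 + 15 + 21 = 41
The minimum is 24.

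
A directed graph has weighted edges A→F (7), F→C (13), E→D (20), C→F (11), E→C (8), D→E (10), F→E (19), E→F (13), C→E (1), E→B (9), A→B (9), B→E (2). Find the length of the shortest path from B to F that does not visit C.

Routes from B to F avoiding C:
B-E-F: 2 + 13 = 15
The minimum is 15.

15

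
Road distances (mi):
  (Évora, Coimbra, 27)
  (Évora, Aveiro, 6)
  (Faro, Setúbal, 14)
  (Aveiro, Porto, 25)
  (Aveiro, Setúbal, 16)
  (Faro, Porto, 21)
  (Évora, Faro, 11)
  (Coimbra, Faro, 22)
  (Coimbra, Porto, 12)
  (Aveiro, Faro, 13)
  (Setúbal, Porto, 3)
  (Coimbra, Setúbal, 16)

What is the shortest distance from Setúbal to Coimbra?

A few of the Setúbal→Coimbra routes:
Setúbal→Porto→Coimbra: 3 + 12 = 15
Setúbal→Faro→Coimbra: 14 + 22 = 36
Setúbal→Coimbra: 16
Setúbal→Faro→Porto→Coimbra: 14 + 21 + 12 = 47
Setúbal→Porto→Faro→Coimbra: 3 + 21 + 22 = 46
Best route has total 15 mi.

15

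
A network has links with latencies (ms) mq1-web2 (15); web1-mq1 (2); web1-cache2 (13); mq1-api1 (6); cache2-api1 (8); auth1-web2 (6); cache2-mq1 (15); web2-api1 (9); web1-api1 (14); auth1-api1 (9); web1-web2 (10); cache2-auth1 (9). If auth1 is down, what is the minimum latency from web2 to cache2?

17

Some routes from web2 to cache2 avoiding auth1:
web2-web1-cache2: 10 + 13 = 23
web2-api1-cache2: 9 + 8 = 17
web2-web1-mq1-api1-cache2: 10 + 2 + 6 + 8 = 26
Best route has total 17 ms.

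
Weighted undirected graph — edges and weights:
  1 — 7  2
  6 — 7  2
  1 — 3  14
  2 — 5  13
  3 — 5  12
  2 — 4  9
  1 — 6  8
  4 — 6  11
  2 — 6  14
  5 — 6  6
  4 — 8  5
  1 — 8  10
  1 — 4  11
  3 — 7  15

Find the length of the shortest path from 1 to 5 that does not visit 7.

Comparing a few candidate routes:
1 -> 3 -> 5: 14 + 12 = 26
1 -> 6 -> 5: 8 + 6 = 14
1 -> 4 -> 6 -> 5: 11 + 11 + 6 = 28
1 -> 8 -> 4 -> 6 -> 5: 10 + 5 + 11 + 6 = 32
Best route has total 14.

14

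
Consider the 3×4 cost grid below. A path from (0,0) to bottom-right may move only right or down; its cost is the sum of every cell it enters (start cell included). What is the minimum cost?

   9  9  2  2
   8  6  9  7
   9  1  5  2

31

Cheapest: (0,0) (0,1) (0,2) (0,3) (1,3) (2,3)
  9 + 9 + 2 + 2 + 7 + 2 = 31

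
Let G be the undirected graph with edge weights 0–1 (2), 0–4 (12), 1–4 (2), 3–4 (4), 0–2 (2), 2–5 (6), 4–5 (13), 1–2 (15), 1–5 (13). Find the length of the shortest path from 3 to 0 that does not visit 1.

16

Paths from 3 to 0 avoiding 1:
3 - 4 - 5 - 2 - 0: 4 + 13 + 6 + 2 = 25
3 - 4 - 0: 4 + 12 = 16
Best route has total 16.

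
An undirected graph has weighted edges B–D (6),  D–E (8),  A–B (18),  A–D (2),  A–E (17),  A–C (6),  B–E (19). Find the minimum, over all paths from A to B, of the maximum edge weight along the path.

Paths from A to B:
A-E-D-B: max(17, 8, 6) = 17
A-B: max(18) = 18
A-D-E-B: max(2, 8, 19) = 19
A-E-B: max(17, 19) = 19
A-D-B: max(2, 6) = 6
Smallest bottleneck: 6.

6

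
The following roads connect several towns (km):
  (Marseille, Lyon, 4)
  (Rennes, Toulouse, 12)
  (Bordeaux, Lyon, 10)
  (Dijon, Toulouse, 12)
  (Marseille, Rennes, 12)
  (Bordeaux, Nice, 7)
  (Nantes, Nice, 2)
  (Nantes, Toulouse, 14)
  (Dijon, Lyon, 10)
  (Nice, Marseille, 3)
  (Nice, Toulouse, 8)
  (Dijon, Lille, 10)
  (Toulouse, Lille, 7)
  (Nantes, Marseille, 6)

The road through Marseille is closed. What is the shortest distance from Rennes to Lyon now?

34

Some routes from Rennes to Lyon avoiding Marseille:
Rennes - Toulouse - Lille - Dijon - Lyon: 12 + 7 + 10 + 10 = 39
Rennes - Toulouse - Nice - Bordeaux - Lyon: 12 + 8 + 7 + 10 = 37
Rennes - Toulouse - Dijon - Lyon: 12 + 12 + 10 = 34
Shortest: 34 km.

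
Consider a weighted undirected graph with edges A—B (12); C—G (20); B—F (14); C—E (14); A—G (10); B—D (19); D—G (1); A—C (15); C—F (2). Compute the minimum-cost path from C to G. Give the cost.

Candidate routes:
C - A - B - D - G: 15 + 12 + 19 + 1 = 47
C - G: 20
C - F - B - A - G: 2 + 14 + 12 + 10 = 38
C - A - G: 15 + 10 = 25
C - F - B - D - G: 2 + 14 + 19 + 1 = 36
Shortest: 20.

20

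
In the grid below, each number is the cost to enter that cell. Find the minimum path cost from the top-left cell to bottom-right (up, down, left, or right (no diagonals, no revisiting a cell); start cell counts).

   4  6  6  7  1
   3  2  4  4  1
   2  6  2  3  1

19

Take (0,0) (1,0) (1,1) (1,2) (1,3) (1,4) (2,4) for a total of 4 + 3 + 2 + 4 + 4 + 1 + 1 = 19.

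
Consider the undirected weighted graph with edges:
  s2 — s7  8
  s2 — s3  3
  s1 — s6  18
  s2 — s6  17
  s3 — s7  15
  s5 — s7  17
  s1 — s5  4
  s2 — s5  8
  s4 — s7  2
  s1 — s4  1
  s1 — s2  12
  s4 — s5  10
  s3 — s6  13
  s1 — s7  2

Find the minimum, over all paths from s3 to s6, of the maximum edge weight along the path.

Some routes from s3 to s6:
s3→s6: max(13) = 13
s3→s7→s5→s1→s2→s6: max(15, 17, 4, 12, 17) = 17
s3→s7→s5→s4→s1→s2→s6: max(15, 17, 10, 1, 12, 17) = 17
s3→s7→s5→s2→s6: max(15, 17, 8, 17) = 17
s3→s7→s1→s5→s2→s6: max(15, 2, 4, 8, 17) = 17
Best route has worst link 13.

13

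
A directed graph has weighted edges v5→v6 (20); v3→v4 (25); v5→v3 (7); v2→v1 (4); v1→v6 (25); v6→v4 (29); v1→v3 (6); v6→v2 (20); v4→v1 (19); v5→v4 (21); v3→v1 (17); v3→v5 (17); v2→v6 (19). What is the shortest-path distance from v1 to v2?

45

Candidate routes:
v1 - v3 - v5 - v6 - v2: 6 + 17 + 20 + 20 = 63
v1 - v6 - v2: 25 + 20 = 45
Best route has total 45.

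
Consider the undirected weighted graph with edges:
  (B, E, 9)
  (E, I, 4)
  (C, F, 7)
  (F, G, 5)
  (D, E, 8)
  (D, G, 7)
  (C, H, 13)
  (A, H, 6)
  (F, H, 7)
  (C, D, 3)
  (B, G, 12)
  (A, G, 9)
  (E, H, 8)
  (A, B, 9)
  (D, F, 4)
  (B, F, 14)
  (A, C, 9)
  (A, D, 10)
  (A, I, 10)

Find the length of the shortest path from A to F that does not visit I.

13

A few of the A→F routes:
A-D-F: 10 + 4 = 14
A-G-D-F: 9 + 7 + 4 = 20
A-G-F: 9 + 5 = 14
A-C-F: 9 + 7 = 16
A-C-D-F: 9 + 3 + 4 = 16
A-H-F: 6 + 7 = 13
Shortest: 13.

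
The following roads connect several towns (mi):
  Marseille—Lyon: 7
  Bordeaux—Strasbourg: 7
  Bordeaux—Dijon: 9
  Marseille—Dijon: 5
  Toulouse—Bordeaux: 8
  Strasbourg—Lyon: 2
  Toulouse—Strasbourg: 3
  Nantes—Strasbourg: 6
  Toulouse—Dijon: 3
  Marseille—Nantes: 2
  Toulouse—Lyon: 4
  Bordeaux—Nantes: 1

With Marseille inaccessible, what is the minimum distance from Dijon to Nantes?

Comparing a few candidate routes:
Dijon→Toulouse→Strasbourg→Nantes: 3 + 3 + 6 = 12
Dijon→Toulouse→Lyon→Strasbourg→Nantes: 3 + 4 + 2 + 6 = 15
Dijon→Toulouse→Bordeaux→Nantes: 3 + 8 + 1 = 12
Dijon→Toulouse→Strasbourg→Bordeaux→Nantes: 3 + 3 + 7 + 1 = 14
Dijon→Bordeaux→Nantes: 9 + 1 = 10
Best route has total 10 mi.

10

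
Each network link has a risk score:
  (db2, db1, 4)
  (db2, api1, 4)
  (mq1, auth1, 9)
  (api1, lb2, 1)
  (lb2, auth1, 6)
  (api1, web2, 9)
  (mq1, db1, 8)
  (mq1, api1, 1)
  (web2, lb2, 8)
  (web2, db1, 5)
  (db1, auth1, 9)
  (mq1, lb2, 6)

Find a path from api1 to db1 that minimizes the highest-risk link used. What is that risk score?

Comparing a few candidate routes:
api1 -> lb2 -> web2 -> db1: max(1, 8, 5) = 8
api1 -> db2 -> db1: max(4, 4) = 4
api1 -> lb2 -> mq1 -> db1: max(1, 6, 8) = 8
The minimum achievable maximum is 4.

4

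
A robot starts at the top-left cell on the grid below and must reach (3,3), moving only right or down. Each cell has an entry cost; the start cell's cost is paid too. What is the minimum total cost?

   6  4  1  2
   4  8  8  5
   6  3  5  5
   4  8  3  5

28

Path (0,0) (0,1) (0,2) (0,3) (1,3) (2,3) (3,3): 6 + 4 + 1 + 2 + 5 + 5 + 5 = 28.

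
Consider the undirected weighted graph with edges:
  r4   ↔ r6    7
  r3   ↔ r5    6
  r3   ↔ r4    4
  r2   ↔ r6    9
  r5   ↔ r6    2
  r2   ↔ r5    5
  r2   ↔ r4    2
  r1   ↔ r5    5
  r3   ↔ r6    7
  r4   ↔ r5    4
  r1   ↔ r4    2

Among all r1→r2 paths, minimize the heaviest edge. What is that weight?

2

A few of the r1→r2 routes:
r1→r5→r4→r2: max(5, 4, 2) = 5
r1→r5→r3→r4→r2: max(5, 6, 4, 2) = 6
r1→r5→r2: max(5, 5) = 5
r1→r4→r5→r2: max(2, 4, 5) = 5
r1→r4→r2: max(2, 2) = 2
The minimum achievable maximum is 2.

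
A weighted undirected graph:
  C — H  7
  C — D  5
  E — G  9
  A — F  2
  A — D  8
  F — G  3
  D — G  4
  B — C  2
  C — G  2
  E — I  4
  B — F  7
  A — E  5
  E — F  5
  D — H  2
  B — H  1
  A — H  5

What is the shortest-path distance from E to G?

A few of the E→G routes:
E → F → G: 5 + 3 = 8
E → A → F → G: 5 + 2 + 3 = 10
E → G: 9
Best route has total 8.

8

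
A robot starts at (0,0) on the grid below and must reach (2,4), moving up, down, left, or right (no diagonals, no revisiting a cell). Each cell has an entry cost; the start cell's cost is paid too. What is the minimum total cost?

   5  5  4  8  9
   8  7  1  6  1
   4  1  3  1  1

Cheapest: [0,0] -> [0,1] -> [0,2] -> [1,2] -> [2,2] -> [2,3] -> [2,4]
  5 + 5 + 4 + 1 + 3 + 1 + 1 = 20

20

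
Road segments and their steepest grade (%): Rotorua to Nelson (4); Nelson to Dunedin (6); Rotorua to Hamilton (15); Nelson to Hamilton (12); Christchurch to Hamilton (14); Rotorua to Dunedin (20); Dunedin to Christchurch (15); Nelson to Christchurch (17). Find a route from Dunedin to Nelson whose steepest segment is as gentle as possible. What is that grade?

Checking several routes:
Dunedin-Christchurch-Nelson: max(15, 17) = 17
Dunedin-Christchurch-Hamilton-Nelson: max(15, 14, 12) = 15
Dunedin-Rotorua-Hamilton-Nelson: max(20, 15, 12) = 20
Dunedin-Christchurch-Hamilton-Rotorua-Nelson: max(15, 14, 15, 4) = 15
Dunedin-Rotorua-Nelson: max(20, 4) = 20
Dunedin-Nelson: max(6) = 6
The minimum achievable maximum is 6%.

6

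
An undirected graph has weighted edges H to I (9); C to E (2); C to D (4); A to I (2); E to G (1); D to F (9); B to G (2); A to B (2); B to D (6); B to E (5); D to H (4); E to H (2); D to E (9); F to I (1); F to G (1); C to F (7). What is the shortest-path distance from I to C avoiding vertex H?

A few of the I→C routes:
I→F→G→B→E→C: 1 + 1 + 2 + 5 + 2 = 11
I→A→B→G→E→C: 2 + 2 + 2 + 1 + 2 = 9
I→F→G→E→C: 1 + 1 + 1 + 2 = 5
I→F→C: 1 + 7 = 8
I→A→B→E→C: 2 + 2 + 5 + 2 = 11
The minimum is 5.

5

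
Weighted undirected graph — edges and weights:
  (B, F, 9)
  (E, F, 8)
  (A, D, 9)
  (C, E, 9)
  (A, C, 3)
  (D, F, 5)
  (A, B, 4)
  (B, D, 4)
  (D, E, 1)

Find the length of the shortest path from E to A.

Checking several routes:
E → D → F → B → A: 1 + 5 + 9 + 4 = 19
E → D → A: 1 + 9 = 10
E → F → B → A: 8 + 9 + 4 = 21
E → D → B → A: 1 + 4 + 4 = 9
E → C → A: 9 + 3 = 12
The minimum is 9.

9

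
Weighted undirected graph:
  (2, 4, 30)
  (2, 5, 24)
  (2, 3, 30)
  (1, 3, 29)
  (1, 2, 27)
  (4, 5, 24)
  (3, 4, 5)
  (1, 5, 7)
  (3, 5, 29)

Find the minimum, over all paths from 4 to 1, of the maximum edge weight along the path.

24

Checking several routes:
4→5→3→1: max(24, 29, 29) = 29
4→5→1: max(24, 7) = 24
4→5→2→1: max(24, 24, 27) = 27
4→3→5→2→1: max(5, 29, 24, 27) = 29
4→3→5→1: max(5, 29, 7) = 29
Smallest bottleneck: 24.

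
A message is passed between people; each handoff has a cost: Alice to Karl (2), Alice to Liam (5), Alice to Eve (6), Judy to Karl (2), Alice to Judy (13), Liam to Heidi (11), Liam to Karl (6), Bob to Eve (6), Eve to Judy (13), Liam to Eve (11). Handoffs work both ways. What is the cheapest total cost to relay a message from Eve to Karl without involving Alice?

Candidate routes:
Eve→Judy→Karl: 13 + 2 = 15
Eve→Liam→Karl: 11 + 6 = 17
Best route has total 15.

15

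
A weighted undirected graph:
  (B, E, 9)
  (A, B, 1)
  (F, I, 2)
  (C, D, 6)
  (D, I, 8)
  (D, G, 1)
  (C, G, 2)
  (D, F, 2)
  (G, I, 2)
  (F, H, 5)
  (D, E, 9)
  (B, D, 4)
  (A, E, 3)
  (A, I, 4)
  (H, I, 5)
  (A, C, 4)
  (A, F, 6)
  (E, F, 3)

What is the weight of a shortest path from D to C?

3

Some routes from D to C:
D - F - I - G - C: 2 + 2 + 2 + 2 = 8
D - G - C: 1 + 2 = 3
D - C: 6
Best route has total 3.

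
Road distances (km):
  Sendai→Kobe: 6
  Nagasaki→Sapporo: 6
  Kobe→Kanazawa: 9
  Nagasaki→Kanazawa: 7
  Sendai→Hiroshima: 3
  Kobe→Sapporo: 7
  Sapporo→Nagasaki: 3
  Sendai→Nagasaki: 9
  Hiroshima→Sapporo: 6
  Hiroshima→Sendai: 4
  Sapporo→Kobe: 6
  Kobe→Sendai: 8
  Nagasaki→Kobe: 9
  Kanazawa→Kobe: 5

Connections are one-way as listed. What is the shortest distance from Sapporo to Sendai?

14

Candidate routes:
Sapporo→Nagasaki→Kobe→Sendai: 3 + 9 + 8 = 20
Sapporo→Kobe→Sendai: 6 + 8 = 14
Sapporo→Nagasaki→Kanazawa→Kobe→Sendai: 3 + 7 + 5 + 8 = 23
The minimum is 14 km.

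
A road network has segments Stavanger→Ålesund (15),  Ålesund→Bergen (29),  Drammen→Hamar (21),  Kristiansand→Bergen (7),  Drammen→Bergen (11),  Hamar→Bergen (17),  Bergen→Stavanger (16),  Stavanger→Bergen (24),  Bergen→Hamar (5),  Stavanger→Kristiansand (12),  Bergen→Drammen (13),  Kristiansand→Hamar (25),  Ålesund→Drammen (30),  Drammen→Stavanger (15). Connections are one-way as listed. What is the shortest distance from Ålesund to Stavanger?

45

Candidate routes:
Ålesund -> Drammen -> Hamar -> Bergen -> Stavanger: 30 + 21 + 17 + 16 = 84
Ålesund -> Bergen -> Drammen -> Stavanger: 29 + 13 + 15 = 57
Ålesund -> Drammen -> Stavanger: 30 + 15 = 45
Ålesund -> Drammen -> Bergen -> Stavanger: 30 + 11 + 16 = 57
Ålesund -> Bergen -> Stavanger: 29 + 16 = 45
The minimum is 45.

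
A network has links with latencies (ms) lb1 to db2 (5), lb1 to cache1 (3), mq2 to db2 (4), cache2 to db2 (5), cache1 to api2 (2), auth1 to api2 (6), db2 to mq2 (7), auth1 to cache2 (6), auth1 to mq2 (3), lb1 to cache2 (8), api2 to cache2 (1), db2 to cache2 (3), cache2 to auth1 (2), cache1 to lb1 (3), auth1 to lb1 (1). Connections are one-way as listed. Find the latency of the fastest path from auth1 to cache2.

6

Routes from auth1 to cache2:
auth1-cache2: 6
auth1-api2-cache2: 6 + 1 = 7
auth1-mq2-db2-cache2: 3 + 4 + 3 = 10
auth1-lb1-cache2: 1 + 8 = 9
auth1-lb1-db2-cache2: 1 + 5 + 3 = 9
auth1-lb1-cache1-api2-cache2: 1 + 3 + 2 + 1 = 7
Best route has total 6 ms.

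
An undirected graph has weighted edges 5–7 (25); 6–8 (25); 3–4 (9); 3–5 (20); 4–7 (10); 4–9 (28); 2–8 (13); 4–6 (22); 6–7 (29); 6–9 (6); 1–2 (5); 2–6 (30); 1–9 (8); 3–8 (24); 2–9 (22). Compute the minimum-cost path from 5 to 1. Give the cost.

62

Comparing a few candidate routes:
5 -> 3 -> 4 -> 9 -> 1: 20 + 9 + 28 + 8 = 65
5 -> 3 -> 8 -> 2 -> 1: 20 + 24 + 13 + 5 = 62
5 -> 7 -> 4 -> 9 -> 1: 25 + 10 + 28 + 8 = 71
5 -> 7 -> 4 -> 6 -> 9 -> 1: 25 + 10 + 22 + 6 + 8 = 71
5 -> 7 -> 6 -> 9 -> 1: 25 + 29 + 6 + 8 = 68
5 -> 3 -> 4 -> 6 -> 9 -> 1: 20 + 9 + 22 + 6 + 8 = 65
Shortest: 62.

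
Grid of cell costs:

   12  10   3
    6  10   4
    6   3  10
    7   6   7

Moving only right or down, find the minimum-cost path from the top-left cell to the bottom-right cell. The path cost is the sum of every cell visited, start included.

40

One optimal route is [0,0] [1,0] [2,0] [2,1] [3,1] [3,2].
Its cost is 12 + 6 + 6 + 3 + 6 + 7 = 40.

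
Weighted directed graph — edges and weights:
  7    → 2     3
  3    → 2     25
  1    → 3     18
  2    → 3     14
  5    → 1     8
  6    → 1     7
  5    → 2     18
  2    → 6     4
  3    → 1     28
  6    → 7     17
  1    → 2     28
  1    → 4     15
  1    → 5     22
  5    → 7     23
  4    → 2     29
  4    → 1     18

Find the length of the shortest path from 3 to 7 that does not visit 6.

Candidate routes:
3-1-5-7: 28 + 22 + 23 = 73
Shortest: 73.

73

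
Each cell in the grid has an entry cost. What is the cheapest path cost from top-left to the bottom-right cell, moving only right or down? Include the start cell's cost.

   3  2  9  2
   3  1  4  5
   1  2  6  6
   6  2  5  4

19

One optimal route is [0,0] [0,1] [1,1] [2,1] [3,1] [3,2] [3,3].
Its cost is 3 + 2 + 1 + 2 + 2 + 5 + 4 = 19.
For comparison, the top-then-right route costs 31.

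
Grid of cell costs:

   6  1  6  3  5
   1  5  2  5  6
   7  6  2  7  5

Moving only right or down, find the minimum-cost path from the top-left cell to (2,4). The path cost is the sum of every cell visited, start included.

Path [0,0] [0,1] [1,1] [1,2] [2,2] [2,3] [2,4]: 6 + 1 + 5 + 2 + 2 + 7 + 5 = 28.

28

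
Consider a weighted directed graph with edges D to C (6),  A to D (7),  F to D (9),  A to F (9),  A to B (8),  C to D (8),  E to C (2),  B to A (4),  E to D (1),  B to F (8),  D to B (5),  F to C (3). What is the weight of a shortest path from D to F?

13

Routes from D to F:
D→B→A→F: 5 + 4 + 9 = 18
D→B→F: 5 + 8 = 13
The minimum is 13.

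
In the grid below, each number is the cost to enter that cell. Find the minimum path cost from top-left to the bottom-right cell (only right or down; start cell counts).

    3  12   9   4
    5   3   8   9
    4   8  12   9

Path (0,0) (1,0) (1,1) (1,2) (1,3) (2,3): 3 + 5 + 3 + 8 + 9 + 9 = 37.

37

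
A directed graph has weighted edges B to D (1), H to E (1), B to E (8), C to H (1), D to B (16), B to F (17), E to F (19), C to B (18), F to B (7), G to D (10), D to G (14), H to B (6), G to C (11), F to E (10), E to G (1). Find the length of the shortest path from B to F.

17

Candidate routes:
B→D→G→C→H→E→F: 1 + 14 + 11 + 1 + 1 + 19 = 47
B→E→F: 8 + 19 = 27
B→F: 17
The minimum is 17.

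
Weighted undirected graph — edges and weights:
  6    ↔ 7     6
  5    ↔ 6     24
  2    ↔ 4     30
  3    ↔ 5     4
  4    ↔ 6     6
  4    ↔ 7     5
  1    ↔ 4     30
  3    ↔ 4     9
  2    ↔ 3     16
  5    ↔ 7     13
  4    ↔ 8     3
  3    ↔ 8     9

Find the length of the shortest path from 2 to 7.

A few of the 2→7 routes:
2→3→8→4→7: 16 + 9 + 3 + 5 = 33
2→3→4→7: 16 + 9 + 5 = 30
2→3→5→7: 16 + 4 + 13 = 33
2→4→7: 30 + 5 = 35
The minimum is 30.

30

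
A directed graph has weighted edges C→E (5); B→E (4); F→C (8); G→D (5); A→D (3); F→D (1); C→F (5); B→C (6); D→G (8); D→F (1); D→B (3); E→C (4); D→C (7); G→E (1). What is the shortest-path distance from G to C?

5

Routes from G to C:
G→D→C: 5 + 7 = 12
G→D→F→C: 5 + 1 + 8 = 14
G→E→C: 1 + 4 = 5
G→D→B→C: 5 + 3 + 6 = 14
G→D→B→E→C: 5 + 3 + 4 + 4 = 16
The minimum is 5.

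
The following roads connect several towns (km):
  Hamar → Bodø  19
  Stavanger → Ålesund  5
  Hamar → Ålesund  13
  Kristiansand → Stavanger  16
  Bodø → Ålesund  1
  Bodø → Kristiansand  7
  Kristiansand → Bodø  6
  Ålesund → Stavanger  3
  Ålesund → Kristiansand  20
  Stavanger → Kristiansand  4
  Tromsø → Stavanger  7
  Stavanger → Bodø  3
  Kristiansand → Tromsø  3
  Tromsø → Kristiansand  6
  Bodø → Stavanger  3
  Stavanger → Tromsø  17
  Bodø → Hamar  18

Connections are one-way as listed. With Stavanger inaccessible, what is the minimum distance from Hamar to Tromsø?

Candidate routes:
Hamar→Bodø→Kristiansand→Tromsø: 19 + 7 + 3 = 29
Hamar→Ålesund→Kristiansand→Tromsø: 13 + 20 + 3 = 36
Hamar→Bodø→Ålesund→Kristiansand→Tromsø: 19 + 1 + 20 + 3 = 43
Best route has total 29 km.

29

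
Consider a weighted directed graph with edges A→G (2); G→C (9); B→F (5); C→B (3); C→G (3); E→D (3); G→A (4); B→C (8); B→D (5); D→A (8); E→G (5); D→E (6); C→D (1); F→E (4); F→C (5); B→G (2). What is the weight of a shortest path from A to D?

Paths from A to D:
A→G→C→D: 2 + 9 + 1 = 12
A→G→C→B→D: 2 + 9 + 3 + 5 = 19
A→G→C→B→F→E→D: 2 + 9 + 3 + 5 + 4 + 3 = 26
Shortest: 12.

12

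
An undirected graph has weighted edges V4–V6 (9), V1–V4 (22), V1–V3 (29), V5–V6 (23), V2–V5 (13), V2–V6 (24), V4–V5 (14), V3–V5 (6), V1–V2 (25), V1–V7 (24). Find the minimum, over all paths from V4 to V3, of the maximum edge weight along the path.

14

Some routes from V4 to V3:
V4 → V6 → V2 → V5 → V3: max(9, 24, 13, 6) = 24
V4 → V1 → V2 → V6 → V5 → V3: max(22, 25, 24, 23, 6) = 25
V4 → V5 → V3: max(14, 6) = 14
V4 → V6 → V5 → V3: max(9, 23, 6) = 23
Smallest bottleneck: 14.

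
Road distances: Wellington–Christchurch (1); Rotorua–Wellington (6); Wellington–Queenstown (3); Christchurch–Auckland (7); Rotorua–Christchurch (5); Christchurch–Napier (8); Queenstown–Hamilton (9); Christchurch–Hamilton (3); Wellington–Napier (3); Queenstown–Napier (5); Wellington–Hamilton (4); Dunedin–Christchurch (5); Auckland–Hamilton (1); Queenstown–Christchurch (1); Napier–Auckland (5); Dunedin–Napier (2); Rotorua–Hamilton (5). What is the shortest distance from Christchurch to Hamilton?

3

Checking several routes:
Christchurch-Hamilton: 3
Christchurch-Queenstown-Wellington-Hamilton: 1 + 3 + 4 = 8
Christchurch-Wellington-Hamilton: 1 + 4 = 5
Christchurch-Auckland-Hamilton: 7 + 1 = 8
Best route has total 3.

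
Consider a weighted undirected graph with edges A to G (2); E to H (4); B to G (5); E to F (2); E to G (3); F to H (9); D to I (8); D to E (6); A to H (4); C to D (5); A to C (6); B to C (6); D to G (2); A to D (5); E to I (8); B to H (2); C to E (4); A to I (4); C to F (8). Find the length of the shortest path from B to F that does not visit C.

Checking several routes:
B→H→E→F: 2 + 4 + 2 = 8
B→G→E→F: 5 + 3 + 2 = 10
B→H→F: 2 + 9 = 11
Shortest: 8.

8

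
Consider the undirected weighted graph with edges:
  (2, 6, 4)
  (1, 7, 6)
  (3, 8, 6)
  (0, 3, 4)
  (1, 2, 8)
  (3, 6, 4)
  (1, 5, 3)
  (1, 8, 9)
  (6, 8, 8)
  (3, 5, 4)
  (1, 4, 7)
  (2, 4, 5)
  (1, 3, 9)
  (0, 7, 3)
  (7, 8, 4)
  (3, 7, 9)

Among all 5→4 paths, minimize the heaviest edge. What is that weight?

5

Comparing a few candidate routes:
5-1-7-8-3-6-2-4: max(3, 6, 4, 6, 4, 4, 5) = 6
5-1-7-0-3-6-2-4: max(3, 6, 3, 4, 4, 4, 5) = 6
5-3-6-2-4: max(4, 4, 4, 5) = 5
5-1-4: max(3, 7) = 7
The minimum achievable maximum is 5.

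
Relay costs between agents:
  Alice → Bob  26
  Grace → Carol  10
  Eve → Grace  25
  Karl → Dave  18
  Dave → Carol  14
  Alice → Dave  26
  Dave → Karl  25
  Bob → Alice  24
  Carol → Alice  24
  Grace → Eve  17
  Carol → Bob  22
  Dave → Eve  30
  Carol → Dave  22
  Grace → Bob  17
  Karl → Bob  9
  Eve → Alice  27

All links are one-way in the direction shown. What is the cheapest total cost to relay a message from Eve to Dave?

Candidate routes:
Eve -> Grace -> Carol -> Bob -> Alice -> Dave: 25 + 10 + 22 + 24 + 26 = 107
Eve -> Grace -> Carol -> Dave: 25 + 10 + 22 = 57
Eve -> Grace -> Bob -> Alice -> Dave: 25 + 17 + 24 + 26 = 92
Eve -> Grace -> Carol -> Alice -> Dave: 25 + 10 + 24 + 26 = 85
Eve -> Alice -> Dave: 27 + 26 = 53
Shortest: 53.

53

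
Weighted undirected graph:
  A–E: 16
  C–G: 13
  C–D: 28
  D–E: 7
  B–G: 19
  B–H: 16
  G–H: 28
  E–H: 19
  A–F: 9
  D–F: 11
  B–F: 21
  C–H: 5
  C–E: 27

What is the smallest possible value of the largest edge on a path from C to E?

Comparing a few candidate routes:
C-H-E: max(5, 19) = 19
C-G-B-H-E: max(13, 19, 16, 19) = 19
C-G-B-F-D-E: max(13, 19, 21, 11, 7) = 21
C-H-B-F-D-E: max(5, 16, 21, 11, 7) = 21
C-G-B-F-A-E: max(13, 19, 21, 9, 16) = 21
Best route has worst link 19.

19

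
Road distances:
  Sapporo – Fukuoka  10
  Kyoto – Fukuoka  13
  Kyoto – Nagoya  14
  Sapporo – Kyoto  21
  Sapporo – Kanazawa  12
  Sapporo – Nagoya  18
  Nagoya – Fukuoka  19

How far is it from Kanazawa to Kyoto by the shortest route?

33

Comparing a few candidate routes:
Kanazawa-Sapporo-Nagoya-Kyoto: 12 + 18 + 14 = 44
Kanazawa-Sapporo-Kyoto: 12 + 21 = 33
Kanazawa-Sapporo-Fukuoka-Kyoto: 12 + 10 + 13 = 35
Kanazawa-Sapporo-Fukuoka-Nagoya-Kyoto: 12 + 10 + 19 + 14 = 55
The minimum is 33.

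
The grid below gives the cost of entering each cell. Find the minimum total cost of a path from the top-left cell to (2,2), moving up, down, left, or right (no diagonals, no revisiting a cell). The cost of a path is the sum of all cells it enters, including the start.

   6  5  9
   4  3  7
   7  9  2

Path r0c0 r1c0 r1c1 r1c2 r2c2: 6 + 4 + 3 + 7 + 2 = 22.

22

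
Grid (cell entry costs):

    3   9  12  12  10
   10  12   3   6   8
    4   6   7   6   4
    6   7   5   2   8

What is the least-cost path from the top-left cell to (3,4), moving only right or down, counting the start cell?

Cheapest: r0c0→r1c0→r2c0→r2c1→r2c2→r3c2→r3c3→r3c4
  3 + 10 + 4 + 6 + 7 + 5 + 2 + 8 = 45

45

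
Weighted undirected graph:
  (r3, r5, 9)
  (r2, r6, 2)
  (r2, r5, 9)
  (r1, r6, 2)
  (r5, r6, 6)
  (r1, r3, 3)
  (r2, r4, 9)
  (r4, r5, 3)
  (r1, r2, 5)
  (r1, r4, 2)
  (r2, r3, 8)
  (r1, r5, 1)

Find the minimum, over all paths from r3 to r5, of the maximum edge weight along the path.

Some routes from r3 to r5:
r3→r1→r6→r5: max(3, 2, 6) = 6
r3→r1→r2→r6→r5: max(3, 5, 2, 6) = 6
r3→r1→r5: max(3, 1) = 3
r3→r1→r4→r5: max(3, 2, 3) = 3
Smallest bottleneck: 3.

3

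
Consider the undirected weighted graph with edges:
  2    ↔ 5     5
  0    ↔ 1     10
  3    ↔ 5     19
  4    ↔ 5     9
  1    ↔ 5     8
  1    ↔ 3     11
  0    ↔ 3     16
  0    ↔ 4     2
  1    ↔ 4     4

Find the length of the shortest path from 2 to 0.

16

Comparing a few candidate routes:
2 -> 5 -> 4 -> 1 -> 0: 5 + 9 + 4 + 10 = 28
2 -> 5 -> 1 -> 0: 5 + 8 + 10 = 23
2 -> 5 -> 1 -> 4 -> 0: 5 + 8 + 4 + 2 = 19
2 -> 5 -> 4 -> 0: 5 + 9 + 2 = 16
2 -> 5 -> 1 -> 3 -> 0: 5 + 8 + 11 + 16 = 40
Best route has total 16.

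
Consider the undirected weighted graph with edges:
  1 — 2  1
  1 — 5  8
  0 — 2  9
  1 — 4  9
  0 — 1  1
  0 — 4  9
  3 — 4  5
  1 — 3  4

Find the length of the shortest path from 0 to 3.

5

Paths from 0 to 3:
0 -> 2 -> 1 -> 3: 9 + 1 + 4 = 14
0 -> 4 -> 3: 9 + 5 = 14
0 -> 2 -> 1 -> 4 -> 3: 9 + 1 + 9 + 5 = 24
0 -> 1 -> 4 -> 3: 1 + 9 + 5 = 15
0 -> 4 -> 1 -> 3: 9 + 9 + 4 = 22
0 -> 1 -> 3: 1 + 4 = 5
The minimum is 5.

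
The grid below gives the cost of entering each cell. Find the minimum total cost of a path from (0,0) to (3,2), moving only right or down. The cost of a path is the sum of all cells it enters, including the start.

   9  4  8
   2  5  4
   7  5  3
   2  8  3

26

One optimal route is r0c0 → r1c0 → r1c1 → r1c2 → r2c2 → r3c2.
Its cost is 9 + 2 + 5 + 4 + 3 + 3 = 26.
(Top row then right column would cost 31.)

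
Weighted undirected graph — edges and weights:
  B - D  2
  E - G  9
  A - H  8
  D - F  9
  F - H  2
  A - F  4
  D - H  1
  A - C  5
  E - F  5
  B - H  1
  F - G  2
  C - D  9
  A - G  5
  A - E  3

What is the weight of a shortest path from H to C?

Comparing a few candidate routes:
H-F-G-A-C: 2 + 2 + 5 + 5 = 14
H-F-A-C: 2 + 4 + 5 = 11
H-D-C: 1 + 9 = 10
H-A-C: 8 + 5 = 13
H-B-D-C: 1 + 2 + 9 = 12
Shortest: 10.

10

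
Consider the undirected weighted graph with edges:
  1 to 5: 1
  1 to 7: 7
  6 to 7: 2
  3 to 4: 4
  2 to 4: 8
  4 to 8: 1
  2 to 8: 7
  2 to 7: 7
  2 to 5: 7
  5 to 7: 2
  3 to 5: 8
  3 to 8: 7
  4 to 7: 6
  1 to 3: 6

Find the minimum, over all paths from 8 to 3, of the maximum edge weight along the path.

Checking several routes:
8 - 4 - 7 - 1 - 3: max(1, 6, 7, 6) = 7
8 - 4 - 3: max(1, 4) = 4
8 - 4 - 7 - 5 - 1 - 3: max(1, 6, 2, 1, 6) = 6
Best route has worst link 4.

4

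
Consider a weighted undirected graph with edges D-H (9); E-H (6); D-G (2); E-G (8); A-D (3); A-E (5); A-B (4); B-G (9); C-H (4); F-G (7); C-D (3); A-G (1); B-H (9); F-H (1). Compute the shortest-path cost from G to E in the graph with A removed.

Routes from G to E avoiding A:
G→D→C→H→E: 2 + 3 + 4 + 6 = 15
G→F→H→E: 7 + 1 + 6 = 14
G→B→H→E: 9 + 9 + 6 = 24
G→D→H→E: 2 + 9 + 6 = 17
G→E: 8
Shortest: 8.

8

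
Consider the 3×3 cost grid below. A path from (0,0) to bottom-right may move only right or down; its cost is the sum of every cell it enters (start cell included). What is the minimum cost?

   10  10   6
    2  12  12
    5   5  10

One optimal route is r0c0 r1c0 r2c0 r2c1 r2c2.
Its cost is 10 + 2 + 5 + 5 + 10 = 32.
For comparison, the top-then-right route costs 48.

32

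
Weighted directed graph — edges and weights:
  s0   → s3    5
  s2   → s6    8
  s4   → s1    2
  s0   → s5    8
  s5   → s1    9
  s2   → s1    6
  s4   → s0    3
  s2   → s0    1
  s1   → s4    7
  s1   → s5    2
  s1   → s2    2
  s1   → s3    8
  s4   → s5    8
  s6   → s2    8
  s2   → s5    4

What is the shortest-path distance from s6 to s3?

14

A few of the s6→s3 routes:
s6-s2-s0-s3: 8 + 1 + 5 = 14
s6-s2-s1-s3: 8 + 6 + 8 = 22
s6-s2-s5-s1-s3: 8 + 4 + 9 + 8 = 29
Best route has total 14.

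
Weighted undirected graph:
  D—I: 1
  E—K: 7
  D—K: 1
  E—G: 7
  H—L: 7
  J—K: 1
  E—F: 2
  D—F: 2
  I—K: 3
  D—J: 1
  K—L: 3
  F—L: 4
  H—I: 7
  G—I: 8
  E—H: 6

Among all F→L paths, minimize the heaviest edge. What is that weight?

3

Some routes from F to L:
F -> L: max(4) = 4
F -> D -> K -> L: max(2, 1, 3) = 3
F -> D -> J -> K -> L: max(2, 1, 1, 3) = 3
F -> E -> H -> I -> D -> J -> K -> L: max(2, 6, 7, 1, 1, 1, 3) = 7
F -> D -> I -> K -> L: max(2, 1, 3, 3) = 3
F -> E -> H -> I -> D -> K -> L: max(2, 6, 7, 1, 1, 3) = 7
The minimum achievable maximum is 3.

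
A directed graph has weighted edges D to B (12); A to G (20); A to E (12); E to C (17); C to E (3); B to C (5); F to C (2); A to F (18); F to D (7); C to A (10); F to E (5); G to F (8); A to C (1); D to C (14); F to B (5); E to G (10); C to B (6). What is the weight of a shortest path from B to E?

A few of the B→E routes:
B - C - A - F - E: 5 + 10 + 18 + 5 = 38
B - C - E: 5 + 3 = 8
B - C - A - E: 5 + 10 + 12 = 27
The minimum is 8.

8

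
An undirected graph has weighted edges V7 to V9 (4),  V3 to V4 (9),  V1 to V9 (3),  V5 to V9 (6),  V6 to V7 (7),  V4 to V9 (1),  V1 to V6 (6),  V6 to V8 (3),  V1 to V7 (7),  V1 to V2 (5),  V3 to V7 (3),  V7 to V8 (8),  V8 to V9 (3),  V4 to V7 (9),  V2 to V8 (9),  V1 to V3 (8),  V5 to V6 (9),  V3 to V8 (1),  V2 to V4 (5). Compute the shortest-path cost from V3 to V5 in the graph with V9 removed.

A few of the V3→V5 routes:
V3→V7→V6→V5: 3 + 7 + 9 = 19
V3→V7→V8→V6→V5: 3 + 8 + 3 + 9 = 23
V3→V1→V6→V5: 8 + 6 + 9 = 23
V3→V8→V6→V5: 1 + 3 + 9 = 13
Best route has total 13.

13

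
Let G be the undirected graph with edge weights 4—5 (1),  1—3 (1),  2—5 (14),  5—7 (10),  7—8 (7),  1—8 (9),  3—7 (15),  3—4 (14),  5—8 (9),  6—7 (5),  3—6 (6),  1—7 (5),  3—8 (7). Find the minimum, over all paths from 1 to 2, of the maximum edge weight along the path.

14

A few of the 1→2 routes:
1→7→6→3→4→5→2: max(5, 5, 6, 14, 1, 14) = 14
1→8→5→2: max(9, 9, 14) = 14
1→8→3→4→5→2: max(9, 7, 14, 1, 14) = 14
1→8→7→6→3→4→5→2: max(9, 7, 5, 6, 14, 1, 14) = 14
1→8→3→6→7→5→2: max(9, 7, 6, 5, 10, 14) = 14
1→8→7→5→2: max(9, 7, 10, 14) = 14
Smallest bottleneck: 14.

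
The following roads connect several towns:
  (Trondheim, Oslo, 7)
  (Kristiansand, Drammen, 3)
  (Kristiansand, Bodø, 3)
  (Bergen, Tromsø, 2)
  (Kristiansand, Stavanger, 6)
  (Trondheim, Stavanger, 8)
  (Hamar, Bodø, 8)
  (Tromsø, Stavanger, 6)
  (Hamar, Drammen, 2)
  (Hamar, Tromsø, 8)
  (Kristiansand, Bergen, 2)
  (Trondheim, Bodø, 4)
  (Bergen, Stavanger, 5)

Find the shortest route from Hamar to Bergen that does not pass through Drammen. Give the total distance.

10

Checking several routes:
Hamar→Tromsø→Bergen: 8 + 2 = 10
Hamar→Bodø→Kristiansand→Stavanger→Bergen: 8 + 3 + 6 + 5 = 22
Hamar→Tromsø→Stavanger→Kristiansand→Bergen: 8 + 6 + 6 + 2 = 22
Hamar→Bodø→Kristiansand→Bergen: 8 + 3 + 2 = 13
Hamar→Tromsø→Stavanger→Bergen: 8 + 6 + 5 = 19
Shortest: 10.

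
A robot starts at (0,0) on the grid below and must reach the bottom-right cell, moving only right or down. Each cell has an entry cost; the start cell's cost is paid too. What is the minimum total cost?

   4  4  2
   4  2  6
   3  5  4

Take (0,0) -> (0,1) -> (1,1) -> (2,1) -> (2,2) for a total of 4 + 4 + 2 + 5 + 4 = 19.

19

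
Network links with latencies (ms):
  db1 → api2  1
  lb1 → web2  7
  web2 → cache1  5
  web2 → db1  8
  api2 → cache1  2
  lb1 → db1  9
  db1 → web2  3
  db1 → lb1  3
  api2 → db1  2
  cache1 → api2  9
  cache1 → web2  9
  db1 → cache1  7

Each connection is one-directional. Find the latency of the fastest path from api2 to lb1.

Candidate routes:
api2 - db1 - lb1: 2 + 3 = 5
api2 - cache1 - web2 - db1 - lb1: 2 + 9 + 8 + 3 = 22
Best route has total 5 ms.

5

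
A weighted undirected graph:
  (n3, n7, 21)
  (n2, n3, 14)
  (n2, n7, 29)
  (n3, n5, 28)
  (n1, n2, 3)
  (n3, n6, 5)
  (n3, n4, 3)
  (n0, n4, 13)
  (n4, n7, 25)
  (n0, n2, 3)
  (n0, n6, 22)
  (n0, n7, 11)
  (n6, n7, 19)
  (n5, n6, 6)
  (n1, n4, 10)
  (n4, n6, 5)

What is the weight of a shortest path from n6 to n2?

18

Checking several routes:
n6 → n3 → n2: 5 + 14 = 19
n6 → n4 → n1 → n2: 5 + 10 + 3 = 18
n6 → n3 → n4 → n1 → n2: 5 + 3 + 10 + 3 = 21
The minimum is 18.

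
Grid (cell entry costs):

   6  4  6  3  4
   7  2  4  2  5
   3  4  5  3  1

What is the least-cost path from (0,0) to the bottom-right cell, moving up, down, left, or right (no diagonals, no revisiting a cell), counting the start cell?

22

Take r0c0 -> r0c1 -> r1c1 -> r1c2 -> r1c3 -> r2c3 -> r2c4 for a total of 6 + 4 + 2 + 4 + 2 + 3 + 1 = 22.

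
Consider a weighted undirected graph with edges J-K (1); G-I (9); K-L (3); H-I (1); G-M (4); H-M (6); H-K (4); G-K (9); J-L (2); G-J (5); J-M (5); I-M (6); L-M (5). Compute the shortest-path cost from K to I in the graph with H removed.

12

Checking several routes:
K - L - M - I: 3 + 5 + 6 = 14
K - L - J - M - I: 3 + 2 + 5 + 6 = 16
K - J - M - I: 1 + 5 + 6 = 12
K - J - G - M - I: 1 + 5 + 4 + 6 = 16
K - J - L - M - I: 1 + 2 + 5 + 6 = 14
K - J - G - I: 1 + 5 + 9 = 15
The minimum is 12.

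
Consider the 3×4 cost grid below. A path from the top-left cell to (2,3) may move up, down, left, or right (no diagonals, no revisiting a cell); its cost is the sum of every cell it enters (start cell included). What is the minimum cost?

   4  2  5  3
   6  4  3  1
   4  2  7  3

17

Cheapest: (0,0)→(0,1)→(1,1)→(1,2)→(1,3)→(2,3)
  4 + 2 + 4 + 3 + 1 + 3 = 17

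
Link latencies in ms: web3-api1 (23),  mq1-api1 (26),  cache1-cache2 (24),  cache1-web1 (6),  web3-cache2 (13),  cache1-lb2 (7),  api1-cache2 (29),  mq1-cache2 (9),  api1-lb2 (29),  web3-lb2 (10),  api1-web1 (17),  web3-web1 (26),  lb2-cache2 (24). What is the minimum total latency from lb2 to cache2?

Some routes from lb2 to cache2:
lb2-cache1-web1-web3-cache2: 7 + 6 + 26 + 13 = 52
lb2-api1-cache2: 29 + 29 = 58
lb2-cache2: 24
lb2-web3-cache2: 10 + 13 = 23
lb2-cache1-cache2: 7 + 24 = 31
Shortest: 23 ms.

23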